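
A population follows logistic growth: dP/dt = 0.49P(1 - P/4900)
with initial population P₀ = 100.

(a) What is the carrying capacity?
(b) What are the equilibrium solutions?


Logistic ODE dP/dt = 0.49P(1 - P/4900) has equilibria where dP/dt = 0, i.e. P = 0 or P = 4900.
The coefficient (1 - P/K) = 0 when P = K, identifying K = 4900 as the carrying capacity.
(a) K = 4900; (b) equilibria P = 0 and P = 4900.


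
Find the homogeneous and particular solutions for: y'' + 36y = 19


Homogeneous part: r² + 36 = 0 ⇒ r = ±6i, so y_h = C₁cos(6x) + C₂sin(6x).
Try constant y_p = A; plug in: 36A = 19 ⇒ A = 19/36.
General solution: y = C₁cos(6x) + C₂sin(6x) + 19/36.


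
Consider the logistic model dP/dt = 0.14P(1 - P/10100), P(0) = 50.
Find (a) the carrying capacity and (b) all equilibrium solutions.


Logistic ODE dP/dt = 0.14P(1 - P/10100) has equilibria where dP/dt = 0, i.e. P = 0 or P = 10100.
The coefficient (1 - P/K) = 0 when P = K, identifying K = 10100 as the carrying capacity.
(a) K = 10100; (b) equilibria P = 0 and P = 10100.


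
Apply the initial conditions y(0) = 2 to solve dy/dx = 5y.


General solution of y' = 5y is y = Ce^(5x).
Apply y(0) = 2: C = 2.
Particular solution: y = 2e^(5x).


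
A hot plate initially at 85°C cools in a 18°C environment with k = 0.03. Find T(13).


Newton's law: dT/dt = -k(T - T_a) has solution T(t) = T_a + (T₀ - T_a)e^(-kt).
Plug in T_a = 18, T₀ = 85, k = 0.03, t = 13: T(13) = 18 + (67)e^(-0.39) ≈ 63.4°C.


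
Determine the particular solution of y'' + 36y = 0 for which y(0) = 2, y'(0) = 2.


Characteristic roots of r² + 36 = 0 are ±6i, so y = C₁cos(6x) + C₂sin(6x).
Apply y(0) = 2: C₁ = 2. Differentiate and apply y'(0) = 2: 6·C₂ = 2, so C₂ = 1/3.
Particular solution: y = 2cos(6x) + (1/3)sin(6x).


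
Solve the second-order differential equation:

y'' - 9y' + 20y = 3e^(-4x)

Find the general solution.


Characteristic roots of r² - 9r + 20 = 0 are 4, 5.
y_h = C₁e^(4x) + C₂e^(5x).
Forcing exponent -4 is not a characteristic root; try y_p = Ae^(-4x).
Substitute: A·(16 + (-9)·-4 + (20)) = A·72 = 3, so A = 1/24.
General solution: y = C₁e^(4x) + C₂e^(5x) + (1/24)e^(-4x).


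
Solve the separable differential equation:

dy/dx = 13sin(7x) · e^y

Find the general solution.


Separate: e^(-y) dy = 13sin(7x) dx.
Integrate: -e^(-y) = -(13/7)cos(7x) + C₀.
Rearrange: e^(-y) = (13/7)cos(7x) + C.


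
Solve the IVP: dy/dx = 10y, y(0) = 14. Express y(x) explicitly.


General solution of y' = 10y is y = Ce^(10x).
Apply y(0) = 14: C = 14.
Particular solution: y = 14e^(10x).


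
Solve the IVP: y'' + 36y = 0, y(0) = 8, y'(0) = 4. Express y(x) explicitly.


Characteristic roots of r² + 36 = 0 are ±6i, so y = C₁cos(6x) + C₂sin(6x).
Apply y(0) = 8: C₁ = 8. Differentiate and apply y'(0) = 4: 6·C₂ = 4, so C₂ = 2/3.
Particular solution: y = 8cos(6x) + (2/3)sin(6x).


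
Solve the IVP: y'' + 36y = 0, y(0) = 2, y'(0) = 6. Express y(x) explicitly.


Characteristic roots of r² + 36 = 0 are ±6i, so y = C₁cos(6x) + C₂sin(6x).
Apply y(0) = 2: C₁ = 2. Differentiate and apply y'(0) = 6: 6·C₂ = 6, so C₂ = 1.
Particular solution: y = 2cos(6x) + sin(6x).


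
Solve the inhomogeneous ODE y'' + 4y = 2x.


Homogeneous: r² + 4 = 0 ⇒ r = ±2i, y_h = C₁cos(2x) + C₂sin(2x).
Polynomial forcing; try y_p = Ax + B. Then y_p'' + 4 y_p = 4(Ax + B) = 2x, so B = 0 and A = 1/2.
General solution: y = C₁cos(2x) + C₂sin(2x) + (1/2)x.


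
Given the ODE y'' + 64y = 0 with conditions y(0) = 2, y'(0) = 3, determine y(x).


Characteristic roots of r² + 64 = 0 are ±8i, so y = C₁cos(8x) + C₂sin(8x).
Apply y(0) = 2: C₁ = 2. Differentiate and apply y'(0) = 3: 8·C₂ = 3, so C₂ = 3/8.
Particular solution: y = 2cos(8x) + (3/8)sin(8x).


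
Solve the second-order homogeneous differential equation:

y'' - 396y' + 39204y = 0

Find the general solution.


Characteristic equation: r² - 396r + 39204 = 0, i.e. (r - 198)² = 0.
Repeated root r = 198; include an x factor for the second linearly independent solution.
General solution: y = (C₁ + C₂x)e^(198x).


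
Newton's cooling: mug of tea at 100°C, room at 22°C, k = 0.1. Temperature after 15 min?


Newton's law: dT/dt = -k(T - T_a) has solution T(t) = T_a + (T₀ - T_a)e^(-kt).
Plug in T_a = 22, T₀ = 100, k = 0.1, t = 15: T(15) = 22 + (78)e^(-1.50) ≈ 39.4°C.


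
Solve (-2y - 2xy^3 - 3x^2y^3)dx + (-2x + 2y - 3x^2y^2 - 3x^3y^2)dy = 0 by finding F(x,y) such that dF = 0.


Check exactness: ∂M/∂y = -2 - 6xy^2 - 9x^2y^2 and ∂N/∂x = -2 - 6xy^2 - 9x^2y^2; equal, so the equation is exact.
Integrate M with respect to x (treating y as constant): ∫M dx = -2xy - x^2y^3 - x^3y^3 + h(y).
Differentiate w.r.t. y and set equal to N: the x-dependent terms already match, leaving h'(y) = 2y. Integrate: h(y) = y^2.
So F(x,y) = -2xy + y^2 - x^2y^3 - x^3y^3.
General solution: -2xy + y^2 - x^2y^3 - x^3y^3 = C.


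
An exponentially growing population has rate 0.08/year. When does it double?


Exponential growth: P(t) = P₀ e^(0.08t). Set P(t)/P₀ = 2: e^(0.08t) = 2.
Solve: t = ln(2)/0.08 ≈ 8.66 years.


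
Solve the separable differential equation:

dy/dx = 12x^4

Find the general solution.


Integrate both sides with respect to x: y = ∫ 12x^4 dx = (12/5)x^5 + C.


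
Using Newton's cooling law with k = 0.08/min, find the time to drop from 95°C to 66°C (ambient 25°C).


From T(t) = T_a + (T₀ - T_a)e^(-kt), set T(t) = 66:
(66 - 25) / (95 - 25) = e^(-0.08t), so t = -ln(0.586)/0.08 ≈ 6.7 minutes.


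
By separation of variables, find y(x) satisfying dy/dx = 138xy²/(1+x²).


Separate: dy/y² = 138x/(1+x²) dx.
Integrate LHS: ∫ dy/y² = -1/y.
Integrate RHS via u = 1+x²: 69ln(1+x²) + C.
Result: -1/y = 69ln(1+x²) + C.


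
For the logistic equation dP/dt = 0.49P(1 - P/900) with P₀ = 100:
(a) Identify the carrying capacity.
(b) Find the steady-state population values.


Logistic ODE dP/dt = 0.49P(1 - P/900) has equilibria where dP/dt = 0, i.e. P = 0 or P = 900.
The coefficient (1 - P/K) = 0 when P = K, identifying K = 900 as the carrying capacity.
(a) K = 900; (b) equilibria P = 0 and P = 900.


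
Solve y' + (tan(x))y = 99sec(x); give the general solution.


P(x) = tan(x) ⇒ μ = e^(∫tan(x)dx) = sec(x).
(sec(x) y)' = 99sec²(x) ⇒ sec(x) y = 99tan(x) + C.
Multiply by cos(x): y = 99sin(x) + C·cos(x).


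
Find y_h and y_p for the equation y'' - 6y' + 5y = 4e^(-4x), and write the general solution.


Characteristic roots of r² - 6r + 5 = 0 are 1, 5.
y_h = C₁e^(x) + C₂e^(5x).
Forcing exponent -4 is not a characteristic root; try y_p = Ae^(-4x).
Substitute: A·(16 + (-6)·-4 + (5)) = A·45 = 4, so A = 4/45.
General solution: y = C₁e^(x) + C₂e^(5x) + (4/45)e^(-4x).


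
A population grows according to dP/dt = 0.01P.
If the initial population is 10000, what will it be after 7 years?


The ODE dP/dt = 0.01P has solution P(t) = P(0)e^(0.01t).
Substitute P(0) = 10000 and t = 7: P(7) = 10000 e^(0.07) ≈ 10725.


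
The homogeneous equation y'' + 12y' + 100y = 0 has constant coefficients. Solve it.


Characteristic equation: r² + 12r + 100 = 0.
Discriminant is negative; roots r = -6 ± 8i (complex conjugate pair).
General solution uses e^(α x)(C₁ cos(β x) + C₂ sin(β x)): y = e^(-6x)(C₁cos(8x) + C₂sin(8x)).


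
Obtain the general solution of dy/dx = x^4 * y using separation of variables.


Separate variables: dy/y = x^4 dx.
Integrate: ln|y| = (1/5)x^5 + C₀.
Exponentiate: y = Ce^((1/5)x^5).


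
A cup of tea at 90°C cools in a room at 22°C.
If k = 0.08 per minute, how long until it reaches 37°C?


From T(t) = T_a + (T₀ - T_a)e^(-kt), set T(t) = 37:
(37 - 22) / (90 - 22) = e^(-0.08t), so t = -ln(0.221)/0.08 ≈ 18.9 minutes.


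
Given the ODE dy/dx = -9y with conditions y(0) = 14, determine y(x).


General solution of y' = -9y is y = Ce^(-9x).
Apply y(0) = 14: C = 14.
Particular solution: y = 14e^(-9x).


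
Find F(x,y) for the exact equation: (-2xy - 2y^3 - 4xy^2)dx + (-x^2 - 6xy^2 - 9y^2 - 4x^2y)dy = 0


Check exactness: ∂M/∂y = -2x - 6y^2 - 8xy and ∂N/∂x = -2x - 6y^2 - 8xy; equal, so the equation is exact.
Integrate M with respect to x (treating y as constant): ∫M dx = -x^2y - 2xy^3 - 2x^2y^2 + h(y).
Differentiate w.r.t. y and set equal to N: the x-dependent terms already match, leaving h'(y) = -9y^2. Integrate: h(y) = -3y^3.
So F(x,y) = -x^2y - 2xy^3 - 3y^3 - 2x^2y^2.
General solution: -x^2y - 2xy^3 - 3y^3 - 2x^2y^2 = C.


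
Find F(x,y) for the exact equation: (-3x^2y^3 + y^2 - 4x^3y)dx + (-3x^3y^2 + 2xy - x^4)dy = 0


Check exactness: ∂M/∂y = -9x^2y^2 + 2y - 4x^3 and ∂N/∂x = -9x^2y^2 + 2y - 4x^3; equal, so the equation is exact.
Integrate M with respect to x (treating y as constant): ∫M dx = -x^3y^3 + xy^2 - x^4y + h(y).
Differentiate w.r.t. y and set equal to N: all terms match, so h'(y) = 0 and h is a constant absorbed into C.
General solution: -x^3y^3 + xy^2 - x^4y = C.


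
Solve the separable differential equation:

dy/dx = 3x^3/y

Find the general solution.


Separate variables: y dy = 3x^3 dx.
Integrate both sides: y²/2 = (3/4)x^4 + C₀.
Multiply by 2: y² = (3/2)x^4 + C.


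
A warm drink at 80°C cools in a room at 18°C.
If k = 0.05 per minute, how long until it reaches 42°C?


From T(t) = T_a + (T₀ - T_a)e^(-kt), set T(t) = 42:
(42 - 18) / (80 - 18) = e^(-0.05t), so t = -ln(0.387)/0.05 ≈ 19.0 minutes.


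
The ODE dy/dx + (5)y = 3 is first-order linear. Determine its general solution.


P(x) = 5, Q(x) = 3; integrating factor μ = e^(5x).
(μ y)' = 3e^(5x) ⇒ μ y = (3/5)e^(5x) + C.
Divide by μ: y = 3/5 + Ce^(-5x).


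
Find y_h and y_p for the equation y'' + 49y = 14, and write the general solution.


Homogeneous part: r² + 49 = 0 ⇒ r = ±7i, so y_h = C₁cos(7x) + C₂sin(7x).
Try constant y_p = A; plug in: 49A = 14 ⇒ A = 2/7.
General solution: y = C₁cos(7x) + C₂sin(7x) + 2/7.


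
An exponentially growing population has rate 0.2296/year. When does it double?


Exponential growth: P(t) = P₀ e^(0.2296t). Set P(t)/P₀ = 2: e^(0.2296t) = 2.
Solve: t = ln(2)/0.2296 ≈ 3.02 years.


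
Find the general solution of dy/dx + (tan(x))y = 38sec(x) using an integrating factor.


P(x) = tan(x) ⇒ μ = e^(∫tan(x)dx) = sec(x).
(sec(x) y)' = 38sec²(x) ⇒ sec(x) y = 38tan(x) + C.
Multiply by cos(x): y = 38sin(x) + C·cos(x).


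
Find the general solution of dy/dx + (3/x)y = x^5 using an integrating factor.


P(x) = 3/x ⇒ μ = x^3.
(x^3 y)' = x^8 ⇒ x^3 y = x^9/(9) + C.
Solve for y: y = (1/9)x^6 + C/x^3.


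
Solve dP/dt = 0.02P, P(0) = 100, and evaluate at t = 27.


The ODE dP/dt = 0.02P has solution P(t) = P(0)e^(0.02t).
Substitute P(0) = 100 and t = 27: P(27) = 100 e^(0.54) ≈ 172.


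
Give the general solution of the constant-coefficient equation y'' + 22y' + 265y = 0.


Characteristic equation: r² + 22r + 265 = 0.
Discriminant is negative; roots r = -11 ± 12i (complex conjugate pair).
General solution uses e^(α x)(C₁ cos(β x) + C₂ sin(β x)): y = e^(-11x)(C₁cos(12x) + C₂sin(12x)).


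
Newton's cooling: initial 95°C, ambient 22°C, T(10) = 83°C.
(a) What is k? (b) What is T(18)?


Newton's law: T(t) = T_a + (T₀ - T_a)e^(-kt).
(a) Use T(10) = 83: (83 - 22)/(95 - 22) = e^(-k·10), so k = -ln(0.836)/10 ≈ 0.0180.
(b) Apply k to t = 18: T(18) = 22 + (73)e^(-0.323) ≈ 74.8°C.


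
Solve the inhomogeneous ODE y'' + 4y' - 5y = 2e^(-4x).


Characteristic roots of r² + 4r - 5 = 0 are 1, -5.
y_h = C₁e^(x) + C₂e^(-5x).
Forcing exponent -4 is not a characteristic root; try y_p = Ae^(-4x).
Substitute: A·(16 + (4)·-4 + (-5)) = A·-5 = 2, so A = -2/5.
General solution: y = C₁e^(x) + C₂e^(-5x) - (2/5)e^(-4x).


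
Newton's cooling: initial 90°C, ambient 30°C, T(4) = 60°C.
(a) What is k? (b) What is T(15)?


Newton's law: T(t) = T_a + (T₀ - T_a)e^(-kt).
(a) Use T(4) = 60: (60 - 30)/(90 - 30) = e^(-k·4), so k = -ln(0.500)/4 ≈ 0.1733.
(b) Apply k to t = 15: T(15) = 30 + (60)e^(-2.599) ≈ 34.5°C.


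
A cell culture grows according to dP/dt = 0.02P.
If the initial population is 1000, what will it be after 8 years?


The ODE dP/dt = 0.02P has solution P(t) = P(0)e^(0.02t).
Substitute P(0) = 1000 and t = 8: P(8) = 1000 e^(0.16) ≈ 1174.


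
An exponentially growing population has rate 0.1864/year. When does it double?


Exponential growth: P(t) = P₀ e^(0.1864t). Set P(t)/P₀ = 2: e^(0.1864t) = 2.
Solve: t = ln(2)/0.1864 ≈ 3.72 years.


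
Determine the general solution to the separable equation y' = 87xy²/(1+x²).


Separate: dy/y² = 87x/(1+x²) dx.
Integrate LHS: ∫ dy/y² = -1/y.
Integrate RHS via u = 1+x²: (87/2)ln(1+x²) + C.
Result: -1/y = (87/2)ln(1+x²) + C.


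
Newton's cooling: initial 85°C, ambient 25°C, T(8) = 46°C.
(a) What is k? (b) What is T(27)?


Newton's law: T(t) = T_a + (T₀ - T_a)e^(-kt).
(a) Use T(8) = 46: (46 - 25)/(85 - 25) = e^(-k·8), so k = -ln(0.350)/8 ≈ 0.1312.
(b) Apply k to t = 27: T(27) = 25 + (60)e^(-3.543) ≈ 26.7°C.


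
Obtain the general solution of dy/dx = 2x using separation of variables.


Integrate both sides with respect to x: y = ∫ 2x dx = x^2 + C.


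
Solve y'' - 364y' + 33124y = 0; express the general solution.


Characteristic equation: r² - 364r + 33124 = 0, i.e. (r - 182)² = 0.
Repeated root r = 182; include an x factor for the second linearly independent solution.
General solution: y = (C₁ + C₂x)e^(182x).


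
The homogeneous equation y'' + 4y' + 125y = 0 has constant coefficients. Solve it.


Characteristic equation: r² + 4r + 125 = 0.
Discriminant is negative; roots r = -2 ± 11i (complex conjugate pair).
General solution uses e^(α x)(C₁ cos(β x) + C₂ sin(β x)): y = e^(-2x)(C₁cos(11x) + C₂sin(11x)).


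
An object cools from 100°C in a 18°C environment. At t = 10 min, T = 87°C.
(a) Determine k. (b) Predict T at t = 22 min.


Newton's law: T(t) = T_a + (T₀ - T_a)e^(-kt).
(a) Use T(10) = 87: (87 - 18)/(100 - 18) = e^(-k·10), so k = -ln(0.841)/10 ≈ 0.0173.
(b) Apply k to t = 22: T(22) = 18 + (82)e^(-0.380) ≈ 74.1°C.


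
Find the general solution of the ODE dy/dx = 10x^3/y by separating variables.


Separate variables: y dy = 10x^3 dx.
Integrate both sides: y²/2 = (5/2)x^4 + C₀.
Multiply by 2: y² = 5x^4 + C.


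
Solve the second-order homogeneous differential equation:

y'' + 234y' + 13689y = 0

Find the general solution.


Characteristic equation: r² + 234r + 13689 = 0, i.e. (r + 117)² = 0.
Repeated root r = -117; include an x factor for the second linearly independent solution.
General solution: y = (C₁ + C₂x)e^(-117x).


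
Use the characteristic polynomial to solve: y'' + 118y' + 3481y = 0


Characteristic equation: r² + 118r + 3481 = 0, i.e. (r + 59)² = 0.
Repeated root r = -59; include an x factor for the second linearly independent solution.
General solution: y = (C₁ + C₂x)e^(-59x).


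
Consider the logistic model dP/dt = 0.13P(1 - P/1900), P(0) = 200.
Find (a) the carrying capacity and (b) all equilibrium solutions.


Logistic ODE dP/dt = 0.13P(1 - P/1900) has equilibria where dP/dt = 0, i.e. P = 0 or P = 1900.
The coefficient (1 - P/K) = 0 when P = K, identifying K = 1900 as the carrying capacity.
(a) K = 1900; (b) equilibria P = 0 and P = 1900.


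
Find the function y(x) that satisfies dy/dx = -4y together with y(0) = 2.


General solution of y' = -4y is y = Ce^(-4x).
Apply y(0) = 2: C = 2.
Particular solution: y = 2e^(-4x).


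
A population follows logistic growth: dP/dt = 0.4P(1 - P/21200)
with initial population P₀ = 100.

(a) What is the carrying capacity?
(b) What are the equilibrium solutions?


Logistic ODE dP/dt = 0.4P(1 - P/21200) has equilibria where dP/dt = 0, i.e. P = 0 or P = 21200.
The coefficient (1 - P/K) = 0 when P = K, identifying K = 21200 as the carrying capacity.
(a) K = 21200; (b) equilibria P = 0 and P = 21200.


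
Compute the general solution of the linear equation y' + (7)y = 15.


P(x) = 7, Q(x) = 15; integrating factor μ = e^(7x).
(μ y)' = 15e^(7x) ⇒ μ y = (15/7)e^(7x) + C.
Divide by μ: y = 15/7 + Ce^(-7x).


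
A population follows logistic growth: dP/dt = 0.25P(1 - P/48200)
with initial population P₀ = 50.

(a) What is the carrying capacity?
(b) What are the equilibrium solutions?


Logistic ODE dP/dt = 0.25P(1 - P/48200) has equilibria where dP/dt = 0, i.e. P = 0 or P = 48200.
The coefficient (1 - P/K) = 0 when P = K, identifying K = 48200 as the carrying capacity.
(a) K = 48200; (b) equilibria P = 0 and P = 48200.


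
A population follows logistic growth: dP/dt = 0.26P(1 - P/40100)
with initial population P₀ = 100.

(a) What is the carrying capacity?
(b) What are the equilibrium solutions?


Logistic ODE dP/dt = 0.26P(1 - P/40100) has equilibria where dP/dt = 0, i.e. P = 0 or P = 40100.
The coefficient (1 - P/K) = 0 when P = K, identifying K = 40100 as the carrying capacity.
(a) K = 40100; (b) equilibria P = 0 and P = 40100.


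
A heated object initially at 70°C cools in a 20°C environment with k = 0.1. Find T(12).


Newton's law: dT/dt = -k(T - T_a) has solution T(t) = T_a + (T₀ - T_a)e^(-kt).
Plug in T_a = 20, T₀ = 70, k = 0.1, t = 12: T(12) = 20 + (50)e^(-1.20) ≈ 35.1°C.


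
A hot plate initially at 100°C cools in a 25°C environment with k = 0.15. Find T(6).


Newton's law: dT/dt = -k(T - T_a) has solution T(t) = T_a + (T₀ - T_a)e^(-kt).
Plug in T_a = 25, T₀ = 100, k = 0.15, t = 6: T(6) = 25 + (75)e^(-0.90) ≈ 55.5°C.


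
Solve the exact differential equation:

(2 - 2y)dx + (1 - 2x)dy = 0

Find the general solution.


Check exactness: ∂M/∂y = -2 and ∂N/∂x = -2; equal, so the equation is exact.
Integrate M with respect to x (treating y as constant): ∫M dx = 2x - 2xy + h(y).
Differentiate w.r.t. y and set equal to N: the x-dependent terms already match, leaving h'(y) = 1. Integrate: h(y) = y.
So F(x,y) = y + 2x - 2xy.
General solution: y + 2x - 2xy = C.


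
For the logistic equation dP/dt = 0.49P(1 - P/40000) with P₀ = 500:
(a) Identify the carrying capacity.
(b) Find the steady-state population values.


Logistic ODE dP/dt = 0.49P(1 - P/40000) has equilibria where dP/dt = 0, i.e. P = 0 or P = 40000.
The coefficient (1 - P/K) = 0 when P = K, identifying K = 40000 as the carrying capacity.
(a) K = 40000; (b) equilibria P = 0 and P = 40000.


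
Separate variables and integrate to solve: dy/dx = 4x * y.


Separate variables: dy/y = 4x dx.
Integrate: ln|y| = 2x^2 + C₀.
Exponentiate: y = Ce^(2x^2).


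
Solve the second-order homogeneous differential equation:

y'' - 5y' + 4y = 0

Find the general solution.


Characteristic equation: r² - 5r + 4 = 0.
Factor: (r - 1)(r - 4) = 0 ⇒ r = 1, 4 (distinct real).
General solution: y = C₁e^(x) + C₂e^(4x).


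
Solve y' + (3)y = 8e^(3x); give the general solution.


P(x) = 3 ⇒ μ = e^(3x).
(μ y)' = 8e^(6x) ⇒ μ y = (8/6)e^(6x) + C.
Divide by μ: y = (4/3)e^(3x) + Ce^(-3x).


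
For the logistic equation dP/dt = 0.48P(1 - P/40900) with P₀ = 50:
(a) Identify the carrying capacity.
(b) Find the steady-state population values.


Logistic ODE dP/dt = 0.48P(1 - P/40900) has equilibria where dP/dt = 0, i.e. P = 0 or P = 40900.
The coefficient (1 - P/K) = 0 when P = K, identifying K = 40900 as the carrying capacity.
(a) K = 40900; (b) equilibria P = 0 and P = 40900.


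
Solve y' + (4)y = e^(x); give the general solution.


P(x) = 4 ⇒ μ = e^(4x).
(μ y)' = e^(5x) ⇒ μ y = e^(5x)/5 + C.
Divide by μ: y = (1/5)e^(x) + Ce^(-4x).


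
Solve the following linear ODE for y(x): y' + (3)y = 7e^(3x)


P(x) = 3 ⇒ μ = e^(3x).
(μ y)' = 7e^(6x) ⇒ μ y = (7/6)e^(6x) + C.
Divide by μ: y = (7/6)e^(3x) + Ce^(-3x).


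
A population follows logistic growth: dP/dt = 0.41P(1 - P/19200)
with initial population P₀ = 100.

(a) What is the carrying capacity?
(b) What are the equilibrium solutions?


Logistic ODE dP/dt = 0.41P(1 - P/19200) has equilibria where dP/dt = 0, i.e. P = 0 or P = 19200.
The coefficient (1 - P/K) = 0 when P = K, identifying K = 19200 as the carrying capacity.
(a) K = 19200; (b) equilibria P = 0 and P = 19200.


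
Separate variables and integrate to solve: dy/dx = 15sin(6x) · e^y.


Separate: e^(-y) dy = 15sin(6x) dx.
Integrate: -e^(-y) = -(5/2)cos(6x) + C₀.
Rearrange: e^(-y) = (5/2)cos(6x) + C.


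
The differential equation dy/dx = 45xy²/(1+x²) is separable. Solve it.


Separate: dy/y² = 45x/(1+x²) dx.
Integrate LHS: ∫ dy/y² = -1/y.
Integrate RHS via u = 1+x²: (45/2)ln(1+x²) + C.
Result: -1/y = (45/2)ln(1+x²) + C.


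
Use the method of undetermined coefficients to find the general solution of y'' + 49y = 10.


Homogeneous part: r² + 49 = 0 ⇒ r = ±7i, so y_h = C₁cos(7x) + C₂sin(7x).
Try constant y_p = A; plug in: 49A = 10 ⇒ A = 10/49.
General solution: y = C₁cos(7x) + C₂sin(7x) + 10/49.


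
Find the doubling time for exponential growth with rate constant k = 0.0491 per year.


Exponential growth: P(t) = P₀ e^(0.0491t). Set P(t)/P₀ = 2: e^(0.0491t) = 2.
Solve: t = ln(2)/0.0491 ≈ 14.12 years.


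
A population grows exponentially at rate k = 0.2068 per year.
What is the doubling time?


Exponential growth: P(t) = P₀ e^(0.2068t). Set P(t)/P₀ = 2: e^(0.2068t) = 2.
Solve: t = ln(2)/0.2068 ≈ 3.35 years.


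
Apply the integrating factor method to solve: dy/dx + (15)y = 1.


P(x) = 15, Q(x) = 1; integrating factor μ = e^(15x).
(μ y)' = e^(15x) ⇒ μ y = (1/15)e^(15x) + C.
Divide by μ: y = 1/15 + Ce^(-15x).


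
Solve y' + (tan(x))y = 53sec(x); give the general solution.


P(x) = tan(x) ⇒ μ = e^(∫tan(x)dx) = sec(x).
(sec(x) y)' = 53sec²(x) ⇒ sec(x) y = 53tan(x) + C.
Multiply by cos(x): y = 53sin(x) + C·cos(x).


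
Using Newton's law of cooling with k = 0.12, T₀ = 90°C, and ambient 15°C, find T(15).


Newton's law: dT/dt = -k(T - T_a) has solution T(t) = T_a + (T₀ - T_a)e^(-kt).
Plug in T_a = 15, T₀ = 90, k = 0.12, t = 15: T(15) = 15 + (75)e^(-1.80) ≈ 27.4°C.


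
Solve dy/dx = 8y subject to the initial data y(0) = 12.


General solution of y' = 8y is y = Ce^(8x).
Apply y(0) = 12: C = 12.
Particular solution: y = 12e^(8x).


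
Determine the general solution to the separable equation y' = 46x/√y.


Separate: √y dy = 46x dx.
Integrate: (2/3)y^(3/2) = 23x² + C.


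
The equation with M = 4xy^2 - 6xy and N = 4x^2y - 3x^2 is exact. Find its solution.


Check exactness: ∂M/∂y = 8xy - 6x and ∂N/∂x = 8xy - 6x; equal, so the equation is exact.
Integrate M with respect to x (treating y as constant): ∫M dx = 2x^2y^2 - 3x^2y + h(y).
Differentiate w.r.t. y and set equal to N: all terms match, so h'(y) = 0 and h is a constant absorbed into C.
General solution: 2x^2y^2 - 3x^2y = C.


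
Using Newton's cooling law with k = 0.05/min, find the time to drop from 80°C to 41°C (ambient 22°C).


From T(t) = T_a + (T₀ - T_a)e^(-kt), set T(t) = 41:
(41 - 22) / (80 - 22) = e^(-0.05t), so t = -ln(0.328)/0.05 ≈ 22.3 minutes.


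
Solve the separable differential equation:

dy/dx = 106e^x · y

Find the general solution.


Separate variables: dy/y = 106e^x dx.
Integrate: ln|y| = 106e^x + C₀.
Exponentiate: y = Ce^(106e^x).


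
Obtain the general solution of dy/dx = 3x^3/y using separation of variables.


Separate variables: y dy = 3x^3 dx.
Integrate both sides: y²/2 = (3/4)x^4 + C₀.
Multiply by 2: y² = (3/2)x^4 + C.


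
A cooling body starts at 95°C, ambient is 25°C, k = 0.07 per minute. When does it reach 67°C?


From T(t) = T_a + (T₀ - T_a)e^(-kt), set T(t) = 67:
(67 - 25) / (95 - 25) = e^(-0.07t), so t = -ln(0.600)/0.07 ≈ 7.3 minutes.


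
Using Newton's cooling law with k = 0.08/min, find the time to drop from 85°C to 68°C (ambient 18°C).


From T(t) = T_a + (T₀ - T_a)e^(-kt), set T(t) = 68:
(68 - 18) / (85 - 18) = e^(-0.08t), so t = -ln(0.746)/0.08 ≈ 3.7 minutes.


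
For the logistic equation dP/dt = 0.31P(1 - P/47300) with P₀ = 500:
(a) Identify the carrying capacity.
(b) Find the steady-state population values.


Logistic ODE dP/dt = 0.31P(1 - P/47300) has equilibria where dP/dt = 0, i.e. P = 0 or P = 47300.
The coefficient (1 - P/K) = 0 when P = K, identifying K = 47300 as the carrying capacity.
(a) K = 47300; (b) equilibria P = 0 and P = 47300.


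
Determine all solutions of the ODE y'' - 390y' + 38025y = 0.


Characteristic equation: r² - 390r + 38025 = 0, i.e. (r - 195)² = 0.
Repeated root r = 195; include an x factor for the second linearly independent solution.
General solution: y = (C₁ + C₂x)e^(195x).


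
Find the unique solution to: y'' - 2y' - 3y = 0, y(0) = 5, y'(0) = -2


Characteristic roots of r² - 2r - 3 = 0 are 3, -1.
General solution y = c₁ e^(3x) + c₂ e^(-x).
Apply y(0) = 5: c₁ + c₂ = 5. Apply y'(0) = -2: 3 c₁ - 1 c₂ = -2.
Solve: c₁ = 3/4, c₂ = 17/4.
Particular solution: y = (3/4)e^(3x) + (17/4)e^(-x).


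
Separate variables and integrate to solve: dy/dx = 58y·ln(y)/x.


Separate: dy/[y ln(y)] = 58 dx/x.
Substitute u = ln(y): du/u = 58 dx/x.
Integrate: ln|ln(y)| = 58ln|x| + C₀, hence ln(y) = C·x^58.


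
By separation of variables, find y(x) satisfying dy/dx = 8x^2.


Integrate both sides with respect to x: y = ∫ 8x^2 dx = (8/3)x^3 + C.


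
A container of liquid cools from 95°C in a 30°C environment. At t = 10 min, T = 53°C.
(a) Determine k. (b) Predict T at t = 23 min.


Newton's law: T(t) = T_a + (T₀ - T_a)e^(-kt).
(a) Use T(10) = 53: (53 - 30)/(95 - 30) = e^(-k·10), so k = -ln(0.354)/10 ≈ 0.1039.
(b) Apply k to t = 23: T(23) = 30 + (65)e^(-2.389) ≈ 36.0°C.


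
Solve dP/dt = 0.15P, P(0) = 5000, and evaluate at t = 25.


The ODE dP/dt = 0.15P has solution P(t) = P(0)e^(0.15t).
Substitute P(0) = 5000 and t = 25: P(25) = 5000 e^(3.75) ≈ 212605.


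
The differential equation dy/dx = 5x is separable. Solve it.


Integrate both sides with respect to x: y = ∫ 5x dx = (5/2)x^2 + C.


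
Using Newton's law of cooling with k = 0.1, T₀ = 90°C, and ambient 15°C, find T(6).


Newton's law: dT/dt = -k(T - T_a) has solution T(t) = T_a + (T₀ - T_a)e^(-kt).
Plug in T_a = 15, T₀ = 90, k = 0.1, t = 6: T(6) = 15 + (75)e^(-0.60) ≈ 56.2°C.


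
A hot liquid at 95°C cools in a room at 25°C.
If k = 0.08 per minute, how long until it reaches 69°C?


From T(t) = T_a + (T₀ - T_a)e^(-kt), set T(t) = 69:
(69 - 25) / (95 - 25) = e^(-0.08t), so t = -ln(0.629)/0.08 ≈ 5.8 minutes.


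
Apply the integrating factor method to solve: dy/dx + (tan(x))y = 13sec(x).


P(x) = tan(x) ⇒ μ = e^(∫tan(x)dx) = sec(x).
(sec(x) y)' = 13sec²(x) ⇒ sec(x) y = 13tan(x) + C.
Multiply by cos(x): y = 13sin(x) + C·cos(x).


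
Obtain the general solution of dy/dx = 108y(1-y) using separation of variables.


Separate: dy/[y(1-y)] = 108 dx.
Partial fractions: 1/[y(1-y)] = 1/y + 1/(1-y).
Integrate: ln|y/(1-y)| = 108x + C₀.
Solve for y: y = 1/(1 + Ce^(-108x)).


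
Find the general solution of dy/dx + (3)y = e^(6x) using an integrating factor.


P(x) = 3 ⇒ μ = e^(3x).
(μ y)' = e^(9x) ⇒ μ y = e^(9x)/9 + C.
Divide by μ: y = (1/9)e^(6x) + Ce^(-3x).


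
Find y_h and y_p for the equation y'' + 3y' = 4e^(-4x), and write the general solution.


Characteristic roots of r² + 3r = 0 are -3, 0.
y_h = C₁e^(-3x) + C₂.
Forcing exponent -4 is not a characteristic root; try y_p = Ae^(-4x).
Substitute: A·(16 + (3)·-4 + (0)) = A·4 = 4, so A = 1.
General solution: y = C₁e^(-3x) + C₂ + e^(-4x).


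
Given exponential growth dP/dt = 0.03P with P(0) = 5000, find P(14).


The ODE dP/dt = 0.03P has solution P(t) = P(0)e^(0.03t).
Substitute P(0) = 5000 and t = 14: P(14) = 5000 e^(0.42) ≈ 7610.


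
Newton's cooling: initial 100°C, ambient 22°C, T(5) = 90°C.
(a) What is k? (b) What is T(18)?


Newton's law: T(t) = T_a + (T₀ - T_a)e^(-kt).
(a) Use T(5) = 90: (90 - 22)/(100 - 22) = e^(-k·5), so k = -ln(0.872)/5 ≈ 0.0274.
(b) Apply k to t = 18: T(18) = 22 + (78)e^(-0.494) ≈ 69.6°C.


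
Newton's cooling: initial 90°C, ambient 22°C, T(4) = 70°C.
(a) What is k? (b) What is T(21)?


Newton's law: T(t) = T_a + (T₀ - T_a)e^(-kt).
(a) Use T(4) = 70: (70 - 22)/(90 - 22) = e^(-k·4), so k = -ln(0.706)/4 ≈ 0.0871.
(b) Apply k to t = 21: T(21) = 22 + (68)e^(-1.829) ≈ 32.9°C.


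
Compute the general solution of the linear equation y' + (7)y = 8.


P(x) = 7, Q(x) = 8; integrating factor μ = e^(7x).
(μ y)' = 8e^(7x) ⇒ μ y = (8/7)e^(7x) + C.
Divide by μ: y = 8/7 + Ce^(-7x).


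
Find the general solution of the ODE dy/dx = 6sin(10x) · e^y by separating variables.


Separate: e^(-y) dy = 6sin(10x) dx.
Integrate: -e^(-y) = -(3/5)cos(10x) + C₀.
Rearrange: e^(-y) = (3/5)cos(10x) + C.


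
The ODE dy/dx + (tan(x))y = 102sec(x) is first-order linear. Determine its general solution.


P(x) = tan(x) ⇒ μ = e^(∫tan(x)dx) = sec(x).
(sec(x) y)' = 102sec²(x) ⇒ sec(x) y = 102tan(x) + C.
Multiply by cos(x): y = 102sin(x) + C·cos(x).


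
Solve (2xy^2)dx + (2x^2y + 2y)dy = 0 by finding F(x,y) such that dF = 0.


Check exactness: ∂M/∂y = 4xy and ∂N/∂x = 4xy; equal, so the equation is exact.
Integrate M with respect to x (treating y as constant): ∫M dx = x^2y^2 + h(y).
Differentiate w.r.t. y and set equal to N: the x-dependent terms already match, leaving h'(y) = 2y. Integrate: h(y) = y^2.
So F(x,y) = x^2y^2 + y^2.
General solution: x^2y^2 + y^2 = C.


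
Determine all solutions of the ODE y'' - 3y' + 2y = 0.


Characteristic equation: r² - 3r + 2 = 0.
Factor: (r - 1)(r - 2) = 0 ⇒ r = 1, 2 (distinct real).
General solution: y = C₁e^(x) + C₂e^(2x).


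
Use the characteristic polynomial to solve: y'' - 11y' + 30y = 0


Characteristic equation: r² - 11r + 30 = 0.
Factor: (r - 5)(r - 6) = 0 ⇒ r = 5, 6 (distinct real).
General solution: y = C₁e^(5x) + C₂e^(6x).


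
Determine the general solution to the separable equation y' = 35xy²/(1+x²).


Separate: dy/y² = 35x/(1+x²) dx.
Integrate LHS: ∫ dy/y² = -1/y.
Integrate RHS via u = 1+x²: (35/2)ln(1+x²) + C.
Result: -1/y = (35/2)ln(1+x²) + C.


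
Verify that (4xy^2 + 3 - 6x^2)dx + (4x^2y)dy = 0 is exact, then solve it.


Check exactness: ∂M/∂y = 8xy and ∂N/∂x = 8xy; equal, so the equation is exact.
Integrate M with respect to x (treating y as constant): ∫M dx = 2x^2y^2 + 3x - 2x^3 + h(y).
Differentiate w.r.t. y and set equal to N: all terms match, so h'(y) = 0 and h is a constant absorbed into C.
General solution: 2x^2y^2 + 3x - 2x^3 = C.


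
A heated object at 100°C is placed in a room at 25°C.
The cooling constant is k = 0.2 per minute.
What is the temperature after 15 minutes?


Newton's law: dT/dt = -k(T - T_a) has solution T(t) = T_a + (T₀ - T_a)e^(-kt).
Plug in T_a = 25, T₀ = 100, k = 0.2, t = 15: T(15) = 25 + (75)e^(-3.00) ≈ 28.7°C.


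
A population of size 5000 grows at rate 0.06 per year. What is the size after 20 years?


The ODE dP/dt = 0.06P has solution P(t) = P(0)e^(0.06t).
Substitute P(0) = 5000 and t = 20: P(20) = 5000 e^(1.20) ≈ 16601.


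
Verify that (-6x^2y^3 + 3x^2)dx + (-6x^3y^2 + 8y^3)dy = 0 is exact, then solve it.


Check exactness: ∂M/∂y = -18x^2y^2 and ∂N/∂x = -18x^2y^2; equal, so the equation is exact.
Integrate M with respect to x (treating y as constant): ∫M dx = -2x^3y^3 + x^3 + h(y).
Differentiate w.r.t. y and set equal to N: the x-dependent terms already match, leaving h'(y) = 8y^3. Integrate: h(y) = 2y^4.
So F(x,y) = -2x^3y^3 + x^3 + 2y^4.
General solution: -2x^3y^3 + x^3 + 2y^4 = C.


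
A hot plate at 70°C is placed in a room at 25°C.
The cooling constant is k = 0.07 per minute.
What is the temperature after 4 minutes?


Newton's law: dT/dt = -k(T - T_a) has solution T(t) = T_a + (T₀ - T_a)e^(-kt).
Plug in T_a = 25, T₀ = 70, k = 0.07, t = 4: T(4) = 25 + (45)e^(-0.28) ≈ 59.0°C.


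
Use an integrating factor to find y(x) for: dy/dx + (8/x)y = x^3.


P(x) = 8/x ⇒ μ = x^8.
(x^8 y)' = x^8·x^3 = x^11.
Integrate: x^8 y = x^12/(12) + C.
Solve for y: y = (1/12)x^4 + C/x^8.


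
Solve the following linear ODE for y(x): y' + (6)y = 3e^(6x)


P(x) = 6 ⇒ μ = e^(6x).
(μ y)' = 3e^(12x) ⇒ μ y = (3/12)e^(12x) + C.
Divide by μ: y = (1/4)e^(6x) + Ce^(-6x).


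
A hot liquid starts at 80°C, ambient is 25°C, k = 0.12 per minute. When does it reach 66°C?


From T(t) = T_a + (T₀ - T_a)e^(-kt), set T(t) = 66:
(66 - 25) / (80 - 25) = e^(-0.12t), so t = -ln(0.745)/0.12 ≈ 2.4 minutes.


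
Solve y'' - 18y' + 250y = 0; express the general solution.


Characteristic equation: r² - 18r + 250 = 0.
Discriminant is negative; roots r = 9 ± 13i (complex conjugate pair).
General solution uses e^(α x)(C₁ cos(β x) + C₂ sin(β x)): y = e^(9x)(C₁cos(13x) + C₂sin(13x)).


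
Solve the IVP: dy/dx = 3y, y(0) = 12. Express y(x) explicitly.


General solution of y' = 3y is y = Ce^(3x).
Apply y(0) = 12: C = 12.
Particular solution: y = 12e^(3x).


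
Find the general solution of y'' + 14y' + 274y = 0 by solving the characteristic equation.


Characteristic equation: r² + 14r + 274 = 0.
Discriminant is negative; roots r = -7 ± 15i (complex conjugate pair).
General solution uses e^(α x)(C₁ cos(β x) + C₂ sin(β x)): y = e^(-7x)(C₁cos(15x) + C₂sin(15x)).


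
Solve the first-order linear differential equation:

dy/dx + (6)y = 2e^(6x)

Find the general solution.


P(x) = 6 ⇒ μ = e^(6x).
(μ y)' = 2e^(12x) ⇒ μ y = (2/12)e^(12x) + C.
Divide by μ: y = (1/6)e^(6x) + Ce^(-6x).


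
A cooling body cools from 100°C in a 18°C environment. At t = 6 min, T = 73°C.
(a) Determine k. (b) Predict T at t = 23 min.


Newton's law: T(t) = T_a + (T₀ - T_a)e^(-kt).
(a) Use T(6) = 73: (73 - 18)/(100 - 18) = e^(-k·6), so k = -ln(0.671)/6 ≈ 0.0666.
(b) Apply k to t = 23: T(23) = 18 + (82)e^(-1.531) ≈ 35.7°C.


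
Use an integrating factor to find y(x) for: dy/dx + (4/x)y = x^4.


P(x) = 4/x ⇒ μ = x^4.
(x^4 y)' = x^4·x^4 = x^8.
Integrate: x^4 y = x^9/(9) + C.
Solve for y: y = (1/9)x^5 + C/x^4.


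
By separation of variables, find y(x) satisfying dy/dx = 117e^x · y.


Separate variables: dy/y = 117e^x dx.
Integrate: ln|y| = 117e^x + C₀.
Exponentiate: y = Ce^(117e^x).


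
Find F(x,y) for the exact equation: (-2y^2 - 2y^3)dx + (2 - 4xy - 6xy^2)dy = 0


Check exactness: ∂M/∂y = -4y - 6y^2 and ∂N/∂x = -4y - 6y^2; equal, so the equation is exact.
Integrate M with respect to x (treating y as constant): ∫M dx = -2xy^2 - 2xy^3 + h(y).
Differentiate w.r.t. y and set equal to N: the x-dependent terms already match, leaving h'(y) = 2. Integrate: h(y) = 2y.
So F(x,y) = 2y - 2xy^2 - 2xy^3.
General solution: 2y - 2xy^2 - 2xy^3 = C.


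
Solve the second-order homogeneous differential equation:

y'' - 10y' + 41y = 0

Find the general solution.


Characteristic equation: r² - 10r + 41 = 0.
Discriminant is negative; roots r = 5 ± 4i (complex conjugate pair).
General solution uses e^(α x)(C₁ cos(β x) + C₂ sin(β x)): y = e^(5x)(C₁cos(4x) + C₂sin(4x)).


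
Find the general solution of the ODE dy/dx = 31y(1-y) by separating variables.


Separate: dy/[y(1-y)] = 31 dx.
Partial fractions: 1/[y(1-y)] = 1/y + 1/(1-y).
Integrate: ln|y/(1-y)| = 31x + C₀.
Solve for y: y = 1/(1 + Ce^(-31x)).


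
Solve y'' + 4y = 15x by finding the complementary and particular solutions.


Homogeneous: r² + 4 = 0 ⇒ r = ±2i, y_h = C₁cos(2x) + C₂sin(2x).
Polynomial forcing; try y_p = Ax + B. Then y_p'' + 4 y_p = 4(Ax + B) = 15x, so B = 0 and A = 15/4.
General solution: y = C₁cos(2x) + C₂sin(2x) + (15/4)x.


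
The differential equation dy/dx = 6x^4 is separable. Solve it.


Integrate both sides with respect to x: y = ∫ 6x^4 dx = (6/5)x^5 + C.


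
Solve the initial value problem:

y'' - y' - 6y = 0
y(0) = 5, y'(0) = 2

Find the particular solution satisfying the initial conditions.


Characteristic roots of r² - r - 6 = 0 are -2, 3.
General solution y = c₁ e^(-2x) + c₂ e^(3x).
Apply y(0) = 5: c₁ + c₂ = 5. Apply y'(0) = 2: -2 c₁ + 3 c₂ = 2.
Solve: c₁ = 13/5, c₂ = 12/5.
Particular solution: y = (13/5)e^(-2x) + (12/5)e^(3x).


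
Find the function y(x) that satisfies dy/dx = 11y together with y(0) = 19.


General solution of y' = 11y is y = Ce^(11x).
Apply y(0) = 19: C = 19.
Particular solution: y = 19e^(11x).


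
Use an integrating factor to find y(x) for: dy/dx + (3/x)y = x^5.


P(x) = 3/x ⇒ μ = x^3.
(x^3 y)' = x^8 ⇒ x^3 y = x^9/(9) + C.
Solve for y: y = (1/9)x^6 + C/x^3.


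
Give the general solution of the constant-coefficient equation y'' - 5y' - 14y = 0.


Characteristic equation: r² - 5r - 14 = 0.
Factor: (r + 2)(r - 7) = 0 ⇒ r = -2, 7 (distinct real).
General solution: y = C₁e^(-2x) + C₂e^(7x).


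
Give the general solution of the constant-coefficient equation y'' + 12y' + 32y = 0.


Characteristic equation: r² + 12r + 32 = 0.
Factor: (r + 8)(r + 4) = 0 ⇒ r = -8, -4 (distinct real).
General solution: y = C₁e^(-8x) + C₂e^(-4x).


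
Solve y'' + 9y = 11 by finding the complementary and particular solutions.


Homogeneous part: r² + 9 = 0 ⇒ r = ±3i, so y_h = C₁cos(3x) + C₂sin(3x).
Try constant y_p = A; plug in: 9A = 11 ⇒ A = 11/9.
General solution: y = C₁cos(3x) + C₂sin(3x) + 11/9.


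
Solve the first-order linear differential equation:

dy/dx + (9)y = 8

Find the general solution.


P(x) = 9, Q(x) = 8; integrating factor μ = e^(9x).
(μ y)' = 8e^(9x) ⇒ μ y = (8/9)e^(9x) + C.
Divide by μ: y = 8/9 + Ce^(-9x).


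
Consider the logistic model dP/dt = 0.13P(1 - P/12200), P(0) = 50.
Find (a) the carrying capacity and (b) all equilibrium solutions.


Logistic ODE dP/dt = 0.13P(1 - P/12200) has equilibria where dP/dt = 0, i.e. P = 0 or P = 12200.
The coefficient (1 - P/K) = 0 when P = K, identifying K = 12200 as the carrying capacity.
(a) K = 12200; (b) equilibria P = 0 and P = 12200.


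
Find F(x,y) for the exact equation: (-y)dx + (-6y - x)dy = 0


Check exactness: ∂M/∂y = -1 and ∂N/∂x = -1; equal, so the equation is exact.
Integrate M with respect to x (treating y as constant): ∫M dx = -xy + h(y).
Differentiate w.r.t. y and set equal to N: the x-dependent terms already match, leaving h'(y) = -6y. Integrate: h(y) = -3y^2.
So F(x,y) = -3y^2 - xy.
General solution: -3y^2 - xy = C.


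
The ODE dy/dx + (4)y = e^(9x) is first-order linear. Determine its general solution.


P(x) = 4 ⇒ μ = e^(4x).
(μ y)' = e^(13x) ⇒ μ y = e^(13x)/13 + C.
Divide by μ: y = (1/13)e^(9x) + Ce^(-4x).


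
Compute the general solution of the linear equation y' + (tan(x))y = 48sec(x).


P(x) = tan(x) ⇒ μ = e^(∫tan(x)dx) = sec(x).
(sec(x) y)' = 48sec²(x) ⇒ sec(x) y = 48tan(x) + C.
Multiply by cos(x): y = 48sin(x) + C·cos(x).


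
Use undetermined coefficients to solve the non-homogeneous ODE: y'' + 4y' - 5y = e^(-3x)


Characteristic roots of r² + 4r - 5 = 0 are 1, -5.
y_h = C₁e^(x) + C₂e^(-5x).
Forcing exponent -3 is not a characteristic root; try y_p = Ae^(-3x).
Substitute: A·(9 + (4)·-3 + (-5)) = A·-8 = 1, so A = -1/8.
General solution: y = C₁e^(x) + C₂e^(-5x) - (1/8)e^(-3x).


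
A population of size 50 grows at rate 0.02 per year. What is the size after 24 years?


The ODE dP/dt = 0.02P has solution P(t) = P(0)e^(0.02t).
Substitute P(0) = 50 and t = 24: P(24) = 50 e^(0.48) ≈ 81.


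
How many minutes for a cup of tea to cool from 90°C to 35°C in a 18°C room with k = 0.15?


From T(t) = T_a + (T₀ - T_a)e^(-kt), set T(t) = 35:
(35 - 18) / (90 - 18) = e^(-0.15t), so t = -ln(0.236)/0.15 ≈ 9.6 minutes.
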